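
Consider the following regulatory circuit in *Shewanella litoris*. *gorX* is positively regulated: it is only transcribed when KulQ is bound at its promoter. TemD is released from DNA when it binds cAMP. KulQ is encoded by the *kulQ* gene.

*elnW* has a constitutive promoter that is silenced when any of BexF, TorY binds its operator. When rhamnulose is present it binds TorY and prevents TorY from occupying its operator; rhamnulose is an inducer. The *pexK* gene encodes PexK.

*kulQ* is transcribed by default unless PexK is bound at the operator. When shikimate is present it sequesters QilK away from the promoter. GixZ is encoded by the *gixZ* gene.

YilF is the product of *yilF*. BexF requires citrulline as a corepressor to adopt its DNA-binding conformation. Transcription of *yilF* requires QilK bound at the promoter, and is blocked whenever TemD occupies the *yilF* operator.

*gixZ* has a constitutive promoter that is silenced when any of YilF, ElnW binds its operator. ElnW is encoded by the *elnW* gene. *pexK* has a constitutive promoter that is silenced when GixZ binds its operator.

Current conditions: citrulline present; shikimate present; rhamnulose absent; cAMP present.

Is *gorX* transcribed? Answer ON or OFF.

Shikimate is present, so QilK is inactive.
cAMP is present, so TemD is inactive.
Required activator QilK is absent, so *yilF* is not transcribed.
So YilF is not produced.
Citrulline is present, so BexF is active.
Rhamnulose is absent, so TorY is active.
With repressor BexF bound, *elnW* is not transcribed.
So ElnW is not produced.
With no repressor bound, *gixZ* is transcribed.
So GixZ is produced and active.
With repressor GixZ bound, *pexK* is not transcribed.
So PexK is not produced.
With no repressor bound, *kulQ* is transcribed.
So KulQ is produced and active.
No repressor is bound and KulQ is active, so *gorX* is transcribed.

ON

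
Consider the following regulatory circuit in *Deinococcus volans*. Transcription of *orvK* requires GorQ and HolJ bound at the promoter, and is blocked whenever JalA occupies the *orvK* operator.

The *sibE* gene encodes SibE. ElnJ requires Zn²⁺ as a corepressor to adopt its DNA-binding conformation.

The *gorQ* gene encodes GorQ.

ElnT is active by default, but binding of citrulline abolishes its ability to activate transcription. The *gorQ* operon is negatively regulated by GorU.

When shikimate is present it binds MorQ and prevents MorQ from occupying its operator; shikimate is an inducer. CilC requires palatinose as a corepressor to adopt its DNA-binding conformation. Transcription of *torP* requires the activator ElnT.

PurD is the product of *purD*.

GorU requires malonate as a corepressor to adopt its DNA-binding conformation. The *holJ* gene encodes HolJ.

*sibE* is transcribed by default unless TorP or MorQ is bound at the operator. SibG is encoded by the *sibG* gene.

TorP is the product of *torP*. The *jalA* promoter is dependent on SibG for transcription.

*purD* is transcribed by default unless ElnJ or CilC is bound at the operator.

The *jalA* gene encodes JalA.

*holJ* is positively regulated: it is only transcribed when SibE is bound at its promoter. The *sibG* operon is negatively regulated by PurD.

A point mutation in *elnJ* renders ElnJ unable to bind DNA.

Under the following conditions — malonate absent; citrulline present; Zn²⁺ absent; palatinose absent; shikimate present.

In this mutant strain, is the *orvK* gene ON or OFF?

ON

Malonate is absent, so GorU is inactive.
With no repressor bound, *gorQ* is transcribed.
So GorQ is produced and active.
Citrulline is present, so ElnT is inactive.
Required activator ElnT is absent, so *torP* is not transcribed.
So TorP is not produced.
Shikimate is present, so MorQ is inactive.
With no repressor bound, *sibE* is transcribed.
So SibE is produced and active.
No repressor is bound and SibE is active, so *holJ* is transcribed.
So HolJ is produced and active.
ElnJ is non-functional in this strain, so it has no effect.
Palatinose is absent, so CilC is inactive.
With no repressor bound, *purD* is transcribed.
So PurD is produced and active.
With repressor PurD bound, *sibG* is not transcribed.
So SibG is not produced.
Required activator SibG is absent, so *jalA* is not transcribed.
So JalA is not produced.
No repressor is bound and GorQ and HolJ are active, so *orvK* is transcribed.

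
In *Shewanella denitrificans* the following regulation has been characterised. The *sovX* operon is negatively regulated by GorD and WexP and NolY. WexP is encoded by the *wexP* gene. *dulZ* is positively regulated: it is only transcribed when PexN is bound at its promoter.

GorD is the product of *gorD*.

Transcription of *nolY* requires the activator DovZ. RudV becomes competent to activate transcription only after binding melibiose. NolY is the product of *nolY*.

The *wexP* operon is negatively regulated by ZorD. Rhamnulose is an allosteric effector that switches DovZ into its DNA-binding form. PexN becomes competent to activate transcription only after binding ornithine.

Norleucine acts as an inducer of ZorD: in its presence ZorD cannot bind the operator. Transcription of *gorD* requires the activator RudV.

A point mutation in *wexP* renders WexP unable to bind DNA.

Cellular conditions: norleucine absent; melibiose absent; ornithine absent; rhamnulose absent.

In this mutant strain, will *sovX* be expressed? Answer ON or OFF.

Melibiose is absent, so RudV is inactive.
Required activator RudV is absent, so *gorD* is not transcribed.
So GorD is not produced.
WexP is non-functional in this strain, so it has no effect.
Rhamnulose is absent, so DovZ is inactive.
Required activator DovZ is absent, so *nolY* is not transcribed.
So NolY is not produced.
With no repressor bound, *sovX* is transcribed.

ON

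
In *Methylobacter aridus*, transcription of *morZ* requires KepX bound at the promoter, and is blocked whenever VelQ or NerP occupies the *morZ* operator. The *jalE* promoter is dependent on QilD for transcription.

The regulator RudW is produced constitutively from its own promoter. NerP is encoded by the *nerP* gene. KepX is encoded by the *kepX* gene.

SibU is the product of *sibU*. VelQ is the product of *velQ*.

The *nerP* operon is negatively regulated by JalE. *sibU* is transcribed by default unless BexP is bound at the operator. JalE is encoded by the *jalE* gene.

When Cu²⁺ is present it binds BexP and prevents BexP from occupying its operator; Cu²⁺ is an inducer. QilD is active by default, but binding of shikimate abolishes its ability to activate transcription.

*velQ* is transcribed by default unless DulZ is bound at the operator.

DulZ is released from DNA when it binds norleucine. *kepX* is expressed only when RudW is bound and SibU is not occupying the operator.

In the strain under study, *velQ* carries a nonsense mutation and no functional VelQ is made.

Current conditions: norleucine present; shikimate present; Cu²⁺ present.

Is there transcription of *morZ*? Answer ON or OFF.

VelQ is non-functional in this strain, so it has no effect.
Cu²⁺ is present, so BexP is inactive.
With no repressor bound, *sibU* is transcribed.
So SibU is produced and active.
RudW is produced constitutively and is active.
With repressor SibU bound, *kepX* is not transcribed.
So KepX is not produced.
Shikimate is present, so QilD is inactive.
Required activator QilD is absent, so *jalE* is not transcribed.
So JalE is not produced.
With no repressor bound, *nerP* is transcribed.
So NerP is produced and active.
With repressor NerP bound, *morZ* is not transcribed.

OFF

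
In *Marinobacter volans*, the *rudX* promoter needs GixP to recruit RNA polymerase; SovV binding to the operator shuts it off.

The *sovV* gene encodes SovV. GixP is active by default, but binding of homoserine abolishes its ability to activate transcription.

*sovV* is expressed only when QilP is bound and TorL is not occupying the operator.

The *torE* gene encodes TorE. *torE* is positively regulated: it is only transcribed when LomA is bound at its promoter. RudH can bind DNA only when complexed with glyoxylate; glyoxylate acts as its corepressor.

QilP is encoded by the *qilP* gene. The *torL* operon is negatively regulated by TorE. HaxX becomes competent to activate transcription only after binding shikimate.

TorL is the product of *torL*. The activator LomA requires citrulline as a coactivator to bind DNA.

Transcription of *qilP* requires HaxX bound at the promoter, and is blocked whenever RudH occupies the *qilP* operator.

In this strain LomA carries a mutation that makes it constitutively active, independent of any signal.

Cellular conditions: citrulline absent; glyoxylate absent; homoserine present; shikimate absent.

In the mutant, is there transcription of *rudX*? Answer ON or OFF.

OFF

LomA is constitutively active in this strain.
No repressor is bound and LomA is active, so *torE* is transcribed.
So TorE is produced and active.
With repressor TorE bound, *torL* is not transcribed.
So TorL is not produced.
Shikimate is absent, so HaxX is inactive.
Glyoxylate is absent, so RudH is inactive.
Required activator HaxX is absent, so *qilP* is not transcribed.
So QilP is not produced.
Required activator QilP is absent, so *sovV* is not transcribed.
So SovV is not produced.
Homoserine is present, so GixP is inactive.
Required activator GixP is absent, so *rudX* is not transcribed.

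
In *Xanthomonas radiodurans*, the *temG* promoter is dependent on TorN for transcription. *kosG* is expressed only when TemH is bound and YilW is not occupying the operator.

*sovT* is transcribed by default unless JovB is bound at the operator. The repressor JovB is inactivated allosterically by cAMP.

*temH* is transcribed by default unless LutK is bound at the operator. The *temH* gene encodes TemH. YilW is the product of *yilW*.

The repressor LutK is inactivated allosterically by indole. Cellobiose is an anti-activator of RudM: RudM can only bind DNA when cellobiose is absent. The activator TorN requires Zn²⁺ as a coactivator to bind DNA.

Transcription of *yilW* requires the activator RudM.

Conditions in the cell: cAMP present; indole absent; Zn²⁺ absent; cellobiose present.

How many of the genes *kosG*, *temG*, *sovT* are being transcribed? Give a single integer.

1

Cellobiose is present, so RudM is inactive.
Required activator RudM is absent, so *yilW* is not transcribed.
So YilW is not produced.
Indole is absent, so LutK is active.
With repressor LutK bound, *temH* is not transcribed.
So TemH is not produced.
Required activator TemH is absent, so *kosG* is not transcribed.
→ *kosG* is OFF.
Zn²⁺ is absent, so TorN is inactive.
Required activator TorN is absent, so *temG* is not transcribed.
→ *temG* is OFF.
cAMP is present, so JovB is inactive.
With no repressor bound, *sovT* is transcribed.
→ *sovT* is ON.
1 of the 3 genes is transcribed.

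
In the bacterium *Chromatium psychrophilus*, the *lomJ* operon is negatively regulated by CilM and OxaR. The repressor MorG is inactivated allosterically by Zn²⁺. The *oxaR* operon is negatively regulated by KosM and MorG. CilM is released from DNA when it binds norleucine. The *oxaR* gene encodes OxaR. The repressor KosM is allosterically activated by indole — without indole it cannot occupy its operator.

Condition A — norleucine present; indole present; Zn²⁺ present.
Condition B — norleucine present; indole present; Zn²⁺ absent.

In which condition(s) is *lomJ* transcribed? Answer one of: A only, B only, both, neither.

Condition A:
Norleucine is present, so CilM is inactive.
Indole is present, so KosM is active.
Zn²⁺ is present, so MorG is inactive.
With repressor KosM bound, *oxaR* is not transcribed.
So OxaR is not produced.
With no repressor bound, *lomJ* is transcribed.
→ *lomJ* is ON in A.
Condition B:
Norleucine is present, so CilM is inactive.
Indole is present, so KosM is active.
Zn²⁺ is absent, so MorG is active.
With repressor KosM bound, *oxaR* is not transcribed.
So OxaR is not produced.
With no repressor bound, *lomJ* is transcribed.
→ *lomJ* is ON in B.

both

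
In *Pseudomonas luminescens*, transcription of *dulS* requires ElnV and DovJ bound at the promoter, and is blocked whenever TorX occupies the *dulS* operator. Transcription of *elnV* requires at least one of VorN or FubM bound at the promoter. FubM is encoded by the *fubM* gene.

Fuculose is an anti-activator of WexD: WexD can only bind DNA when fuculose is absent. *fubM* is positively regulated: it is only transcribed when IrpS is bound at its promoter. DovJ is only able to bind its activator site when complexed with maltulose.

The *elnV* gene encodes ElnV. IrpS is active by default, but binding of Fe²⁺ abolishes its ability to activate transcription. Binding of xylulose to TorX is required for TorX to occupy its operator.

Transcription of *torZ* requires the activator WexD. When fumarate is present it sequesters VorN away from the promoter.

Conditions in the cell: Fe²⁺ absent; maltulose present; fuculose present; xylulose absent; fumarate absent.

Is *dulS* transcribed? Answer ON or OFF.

ON

Fumarate is absent, so VorN is active.
Fe²⁺ is absent, so IrpS is active.
No repressor is bound and IrpS is active, so *fubM* is transcribed.
So FubM is produced and active.
Activator VorN is present, so *elnV* is transcribed.
So ElnV is produced and active.
Xylulose is absent, so TorX is inactive.
Maltulose is present, so DovJ is active.
No repressor is bound and ElnV and DovJ are active, so *dulS* is transcribed.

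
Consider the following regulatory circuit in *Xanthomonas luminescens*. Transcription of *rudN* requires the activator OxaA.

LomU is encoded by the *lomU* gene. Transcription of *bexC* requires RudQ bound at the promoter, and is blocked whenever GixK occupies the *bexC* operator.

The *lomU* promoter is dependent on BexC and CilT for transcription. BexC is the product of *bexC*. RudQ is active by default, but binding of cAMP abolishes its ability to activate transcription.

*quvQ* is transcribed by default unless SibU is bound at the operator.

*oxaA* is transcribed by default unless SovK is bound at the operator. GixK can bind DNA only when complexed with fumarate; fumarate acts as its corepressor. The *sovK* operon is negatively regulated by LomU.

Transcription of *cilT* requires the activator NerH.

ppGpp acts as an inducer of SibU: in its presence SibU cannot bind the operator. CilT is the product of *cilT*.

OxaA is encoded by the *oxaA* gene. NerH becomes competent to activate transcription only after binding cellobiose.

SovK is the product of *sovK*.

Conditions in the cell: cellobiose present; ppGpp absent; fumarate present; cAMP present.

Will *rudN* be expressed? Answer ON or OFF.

cAMP is present, so RudQ is inactive.
Fumarate is present, so GixK is active.
With repressor GixK bound, *bexC* is not transcribed.
So BexC is not produced.
Cellobiose is present, so NerH is active.
No repressor is bound and NerH is active, so *cilT* is transcribed.
So CilT is produced and active.
Required activator BexC is absent, so *lomU* is not transcribed.
So LomU is not produced.
With no repressor bound, *sovK* is transcribed.
So SovK is produced and active.
With repressor SovK bound, *oxaA* is not transcribed.
So OxaA is not produced.
Required activator OxaA is absent, so *rudN* is not transcribed.

OFF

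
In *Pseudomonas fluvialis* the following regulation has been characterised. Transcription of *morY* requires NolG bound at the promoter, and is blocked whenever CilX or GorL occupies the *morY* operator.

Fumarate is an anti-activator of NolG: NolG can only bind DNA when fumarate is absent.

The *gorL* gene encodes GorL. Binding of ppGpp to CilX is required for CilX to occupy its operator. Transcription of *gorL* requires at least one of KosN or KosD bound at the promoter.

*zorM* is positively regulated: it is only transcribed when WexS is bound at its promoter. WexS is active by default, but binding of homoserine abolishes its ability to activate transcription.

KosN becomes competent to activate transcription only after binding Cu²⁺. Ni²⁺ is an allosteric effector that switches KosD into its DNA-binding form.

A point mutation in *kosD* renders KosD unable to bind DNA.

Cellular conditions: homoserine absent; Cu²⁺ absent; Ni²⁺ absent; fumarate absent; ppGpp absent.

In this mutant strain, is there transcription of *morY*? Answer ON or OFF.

ppGpp is absent, so CilX is inactive.
Cu²⁺ is absent, so KosN is inactive.
KosD is non-functional in this strain, so it has no effect.
No activator is available at the *gorL* promoter, so *gorL* is not transcribed.
So GorL is not produced.
Fumarate is absent, so NolG is active.
No repressor is bound and NolG is active, so *morY* is transcribed.

ON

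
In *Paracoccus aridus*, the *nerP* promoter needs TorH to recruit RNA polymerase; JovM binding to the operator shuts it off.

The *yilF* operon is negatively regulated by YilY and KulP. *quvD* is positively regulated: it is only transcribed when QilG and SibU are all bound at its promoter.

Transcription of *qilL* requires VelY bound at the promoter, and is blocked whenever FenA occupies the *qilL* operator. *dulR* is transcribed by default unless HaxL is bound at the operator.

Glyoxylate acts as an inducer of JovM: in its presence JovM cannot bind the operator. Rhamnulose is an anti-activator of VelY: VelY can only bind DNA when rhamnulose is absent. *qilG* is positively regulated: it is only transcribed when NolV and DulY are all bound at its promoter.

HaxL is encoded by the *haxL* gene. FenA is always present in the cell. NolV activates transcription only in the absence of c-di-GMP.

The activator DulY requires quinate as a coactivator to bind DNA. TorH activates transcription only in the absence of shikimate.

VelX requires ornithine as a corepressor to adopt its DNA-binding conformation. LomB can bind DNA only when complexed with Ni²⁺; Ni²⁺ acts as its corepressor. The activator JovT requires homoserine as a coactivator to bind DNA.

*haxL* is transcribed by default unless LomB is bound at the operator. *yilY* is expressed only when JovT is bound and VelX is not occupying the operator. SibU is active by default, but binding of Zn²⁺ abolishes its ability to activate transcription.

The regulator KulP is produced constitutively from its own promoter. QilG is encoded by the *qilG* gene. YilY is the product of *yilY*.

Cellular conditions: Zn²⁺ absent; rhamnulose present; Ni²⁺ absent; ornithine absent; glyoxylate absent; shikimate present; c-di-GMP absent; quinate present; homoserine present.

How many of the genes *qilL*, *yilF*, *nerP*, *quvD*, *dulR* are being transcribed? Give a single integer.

Rhamnulose is present, so VelY is inactive.
FenA is produced constitutively and is active.
With repressor FenA bound, *qilL* is not transcribed.
→ *qilL* is OFF.
Homoserine is present, so JovT is active.
Ornithine is absent, so VelX is inactive.
No repressor is bound and JovT is active, so *yilY* is transcribed.
So YilY is produced and active.
KulP is produced constitutively and is active.
With repressor YilY bound, *yilF* is not transcribed.
→ *yilF* is OFF.
Shikimate is present, so TorH is inactive.
Glyoxylate is absent, so JovM is active.
With repressor JovM bound, *nerP* is not transcribed.
→ *nerP* is OFF.
c-di-GMP is absent, so NolV is active.
Quinate is present, so DulY is active.
No repressor is bound and NolV and DulY are active, so *qilG* is transcribed.
So QilG is produced and active.
Zn²⁺ is absent, so SibU is active.
No repressor is bound and QilG and SibU are active, so *quvD* is transcribed.
→ *quvD* is ON.
Ni²⁺ is absent, so LomB is inactive.
With no repressor bound, *haxL* is transcribed.
So HaxL is produced and active.
With repressor HaxL bound, *dulR* is not transcribed.
→ *dulR* is OFF.
1 of the 5 genes is transcribed.

1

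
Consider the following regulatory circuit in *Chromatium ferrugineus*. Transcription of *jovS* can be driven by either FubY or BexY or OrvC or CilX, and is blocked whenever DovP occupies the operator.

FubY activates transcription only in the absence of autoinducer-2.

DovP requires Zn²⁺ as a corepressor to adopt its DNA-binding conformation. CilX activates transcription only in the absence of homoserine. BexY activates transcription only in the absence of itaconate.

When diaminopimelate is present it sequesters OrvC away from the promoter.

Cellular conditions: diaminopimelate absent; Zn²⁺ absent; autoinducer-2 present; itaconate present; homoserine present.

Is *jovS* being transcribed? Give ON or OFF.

Autoinducer-2 is present, so FubY is inactive.
Itaconate is present, so BexY is inactive.
Diaminopimelate is absent, so OrvC is active.
Homoserine is present, so CilX is inactive.
Zn²⁺ is absent, so DovP is inactive.
Activator OrvC is present, so *jovS* is transcribed.

ON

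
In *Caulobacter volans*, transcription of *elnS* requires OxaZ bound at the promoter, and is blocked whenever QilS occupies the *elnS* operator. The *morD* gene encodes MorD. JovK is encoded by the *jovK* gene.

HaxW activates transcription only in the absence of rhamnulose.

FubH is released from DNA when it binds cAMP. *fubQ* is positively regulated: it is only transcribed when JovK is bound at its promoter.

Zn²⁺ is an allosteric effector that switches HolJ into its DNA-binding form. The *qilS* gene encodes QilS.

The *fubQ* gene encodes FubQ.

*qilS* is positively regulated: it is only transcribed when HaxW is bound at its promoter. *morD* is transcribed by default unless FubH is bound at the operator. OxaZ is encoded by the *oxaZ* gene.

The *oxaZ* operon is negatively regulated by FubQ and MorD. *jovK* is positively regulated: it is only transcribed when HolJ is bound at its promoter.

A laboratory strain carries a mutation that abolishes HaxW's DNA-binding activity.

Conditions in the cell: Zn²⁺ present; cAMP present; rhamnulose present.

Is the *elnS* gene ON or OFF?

OFF

HaxW is non-functional in this strain, so it has no effect.
Required activator HaxW is absent, so *qilS* is not transcribed.
So QilS is not produced.
Zn²⁺ is present, so HolJ is active.
No repressor is bound and HolJ is active, so *jovK* is transcribed.
So JovK is produced and active.
No repressor is bound and JovK is active, so *fubQ* is transcribed.
So FubQ is produced and active.
cAMP is present, so FubH is inactive.
With no repressor bound, *morD* is transcribed.
So MorD is produced and active.
With repressor FubQ bound, *oxaZ* is not transcribed.
So OxaZ is not produced.
Required activator OxaZ is absent, so *elnS* is not transcribed.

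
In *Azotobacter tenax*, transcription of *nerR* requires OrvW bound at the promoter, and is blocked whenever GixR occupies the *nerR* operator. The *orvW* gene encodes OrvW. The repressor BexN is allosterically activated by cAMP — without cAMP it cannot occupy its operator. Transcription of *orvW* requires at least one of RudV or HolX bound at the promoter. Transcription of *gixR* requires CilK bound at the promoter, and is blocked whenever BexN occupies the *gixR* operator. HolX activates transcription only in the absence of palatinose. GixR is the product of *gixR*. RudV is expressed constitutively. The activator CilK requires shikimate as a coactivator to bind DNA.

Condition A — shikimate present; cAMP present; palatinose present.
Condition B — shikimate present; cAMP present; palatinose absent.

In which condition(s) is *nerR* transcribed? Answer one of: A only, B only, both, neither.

both

Condition A:
Shikimate is present, so CilK is active.
cAMP is present, so BexN is active.
With repressor BexN bound, *gixR* is not transcribed.
So GixR is not produced.
RudV is produced constitutively and is active.
Palatinose is present, so HolX is inactive.
Activator RudV is present, so *orvW* is transcribed.
So OrvW is produced and active.
No repressor is bound and OrvW is active, so *nerR* is transcribed.
→ *nerR* is ON in A.
Condition B:
Shikimate is present, so CilK is active.
cAMP is present, so BexN is active.
With repressor BexN bound, *gixR* is not transcribed.
So GixR is not produced.
RudV is produced constitutively and is active.
Palatinose is absent, so HolX is active.
Activator RudV is present, so *orvW* is transcribed.
So OrvW is produced and active.
No repressor is bound and OrvW is active, so *nerR* is transcribed.
→ *nerR* is ON in B.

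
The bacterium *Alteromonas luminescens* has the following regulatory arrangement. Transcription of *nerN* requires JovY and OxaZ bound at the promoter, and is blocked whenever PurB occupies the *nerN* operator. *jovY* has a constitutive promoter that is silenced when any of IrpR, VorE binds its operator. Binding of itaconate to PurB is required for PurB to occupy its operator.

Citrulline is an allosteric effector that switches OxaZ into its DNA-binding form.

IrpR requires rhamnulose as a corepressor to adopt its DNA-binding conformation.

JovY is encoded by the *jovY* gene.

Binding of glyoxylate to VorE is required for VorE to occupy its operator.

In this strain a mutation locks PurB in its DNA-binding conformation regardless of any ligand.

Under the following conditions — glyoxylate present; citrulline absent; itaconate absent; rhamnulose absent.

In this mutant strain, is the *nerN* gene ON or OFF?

OFF

Rhamnulose is absent, so IrpR is inactive.
Glyoxylate is present, so VorE is active.
With repressor VorE bound, *jovY* is not transcribed.
So JovY is not produced.
Citrulline is absent, so OxaZ is inactive.
PurB is constitutively active in this strain.
With repressor PurB bound, *nerN* is not transcribed.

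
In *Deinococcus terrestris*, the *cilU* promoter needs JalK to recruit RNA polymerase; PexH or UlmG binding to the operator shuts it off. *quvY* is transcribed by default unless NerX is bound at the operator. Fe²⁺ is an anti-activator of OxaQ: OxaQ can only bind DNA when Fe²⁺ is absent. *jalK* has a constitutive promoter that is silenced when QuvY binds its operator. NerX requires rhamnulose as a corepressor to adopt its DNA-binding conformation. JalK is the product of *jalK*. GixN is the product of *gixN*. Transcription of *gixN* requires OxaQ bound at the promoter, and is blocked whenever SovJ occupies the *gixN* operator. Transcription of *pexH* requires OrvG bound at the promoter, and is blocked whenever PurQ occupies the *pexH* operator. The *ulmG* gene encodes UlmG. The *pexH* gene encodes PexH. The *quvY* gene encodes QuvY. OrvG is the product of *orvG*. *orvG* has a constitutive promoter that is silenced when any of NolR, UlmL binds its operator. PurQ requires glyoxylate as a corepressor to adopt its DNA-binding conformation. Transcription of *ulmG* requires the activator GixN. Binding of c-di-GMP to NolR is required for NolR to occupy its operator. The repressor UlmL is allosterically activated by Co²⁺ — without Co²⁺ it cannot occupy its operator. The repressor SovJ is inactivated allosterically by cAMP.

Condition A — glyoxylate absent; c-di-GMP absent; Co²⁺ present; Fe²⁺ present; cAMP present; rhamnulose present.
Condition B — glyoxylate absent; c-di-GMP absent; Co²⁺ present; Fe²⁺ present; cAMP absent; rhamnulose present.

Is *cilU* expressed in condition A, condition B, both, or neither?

Condition A:
Glyoxylate is absent, so PurQ is inactive.
c-di-GMP is absent, so NolR is inactive.
Co²⁺ is present, so UlmL is active.
With repressor UlmL bound, *orvG* is not transcribed.
So OrvG is not produced.
Required activator OrvG is absent, so *pexH* is not transcribed.
So PexH is not produced.
Fe²⁺ is present, so OxaQ is inactive.
cAMP is present, so SovJ is inactive.
Required activator OxaQ is absent, so *gixN* is not transcribed.
So GixN is not produced.
Required activator GixN is absent, so *ulmG* is not transcribed.
So UlmG is not produced.
Rhamnulose is present, so NerX is active.
With repressor NerX bound, *quvY* is not transcribed.
So QuvY is not produced.
With no repressor bound, *jalK* is transcribed.
So JalK is produced and active.
No repressor is bound and JalK is active, so *cilU* is transcribed.
→ *cilU* is ON in A.
Condition B:
Glyoxylate is absent, so PurQ is inactive.
c-di-GMP is absent, so NolR is inactive.
Co²⁺ is present, so UlmL is active.
With repressor UlmL bound, *orvG* is not transcribed.
So OrvG is not produced.
Required activator OrvG is absent, so *pexH* is not transcribed.
So PexH is not produced.
Fe²⁺ is present, so OxaQ is inactive.
cAMP is absent, so SovJ is active.
With repressor SovJ bound, *gixN* is not transcribed.
So GixN is not produced.
Required activator GixN is absent, so *ulmG* is not transcribed.
So UlmG is not produced.
Rhamnulose is present, so NerX is active.
With repressor NerX bound, *quvY* is not transcribed.
So QuvY is not produced.
With no repressor bound, *jalK* is transcribed.
So JalK is produced and active.
No repressor is bound and JalK is active, so *cilU* is transcribed.
→ *cilU* is ON in B.

both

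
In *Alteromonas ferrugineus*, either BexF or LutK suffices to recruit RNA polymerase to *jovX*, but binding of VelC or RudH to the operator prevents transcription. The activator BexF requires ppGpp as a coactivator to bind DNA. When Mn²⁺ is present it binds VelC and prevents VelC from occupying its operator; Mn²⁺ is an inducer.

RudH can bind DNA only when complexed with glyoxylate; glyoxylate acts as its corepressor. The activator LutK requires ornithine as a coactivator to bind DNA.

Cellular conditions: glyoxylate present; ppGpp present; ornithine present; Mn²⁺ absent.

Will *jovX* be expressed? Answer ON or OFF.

Mn²⁺ is absent, so VelC is active.
Glyoxylate is present, so RudH is active.
ppGpp is present, so BexF is active.
Ornithine is present, so LutK is active.
With repressor VelC bound, *jovX* is not transcribed.

OFF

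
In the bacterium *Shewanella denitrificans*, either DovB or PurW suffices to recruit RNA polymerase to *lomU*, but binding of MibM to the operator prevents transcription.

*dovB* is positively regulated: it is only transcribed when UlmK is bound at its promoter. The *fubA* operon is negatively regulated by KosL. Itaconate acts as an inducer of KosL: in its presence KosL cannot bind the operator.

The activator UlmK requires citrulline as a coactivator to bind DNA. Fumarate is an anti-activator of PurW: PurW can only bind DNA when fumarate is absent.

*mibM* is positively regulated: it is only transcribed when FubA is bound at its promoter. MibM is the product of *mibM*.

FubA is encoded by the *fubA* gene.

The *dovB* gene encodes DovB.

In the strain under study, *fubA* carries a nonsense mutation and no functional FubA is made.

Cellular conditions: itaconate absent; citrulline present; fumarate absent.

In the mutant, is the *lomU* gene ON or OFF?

ON

FubA is non-functional in this strain, so it has no effect.
Required activator FubA is absent, so *mibM* is not transcribed.
So MibM is not produced.
Citrulline is present, so UlmK is active.
No repressor is bound and UlmK is active, so *dovB* is transcribed.
So DovB is produced and active.
Fumarate is absent, so PurW is active.
Activator DovB is present, so *lomU* is transcribed.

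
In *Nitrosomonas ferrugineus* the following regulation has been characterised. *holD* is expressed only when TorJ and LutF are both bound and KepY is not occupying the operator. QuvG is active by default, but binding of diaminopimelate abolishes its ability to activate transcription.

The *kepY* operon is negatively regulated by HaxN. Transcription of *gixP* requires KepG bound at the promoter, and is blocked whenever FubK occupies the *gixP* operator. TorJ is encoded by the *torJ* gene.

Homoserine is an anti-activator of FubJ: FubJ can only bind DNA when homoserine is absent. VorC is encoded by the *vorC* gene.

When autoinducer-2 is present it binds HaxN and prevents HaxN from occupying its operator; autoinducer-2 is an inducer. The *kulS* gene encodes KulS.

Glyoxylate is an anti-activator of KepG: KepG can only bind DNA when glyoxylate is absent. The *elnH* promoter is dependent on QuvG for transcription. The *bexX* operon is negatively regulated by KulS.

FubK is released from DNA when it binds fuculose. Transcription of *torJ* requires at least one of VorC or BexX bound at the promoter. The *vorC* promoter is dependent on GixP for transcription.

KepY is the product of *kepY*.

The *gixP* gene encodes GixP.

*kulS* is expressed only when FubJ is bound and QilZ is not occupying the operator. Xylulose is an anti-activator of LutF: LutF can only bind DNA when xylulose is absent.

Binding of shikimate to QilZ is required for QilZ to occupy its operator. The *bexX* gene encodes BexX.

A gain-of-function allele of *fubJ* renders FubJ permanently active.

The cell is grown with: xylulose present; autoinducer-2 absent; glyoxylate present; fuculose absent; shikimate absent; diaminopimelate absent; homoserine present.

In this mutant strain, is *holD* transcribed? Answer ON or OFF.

Autoinducer-2 is absent, so HaxN is active.
With repressor HaxN bound, *kepY* is not transcribed.
So KepY is not produced.
Glyoxylate is present, so KepG is inactive.
Fuculose is absent, so FubK is active.
With repressor FubK bound, *gixP* is not transcribed.
So GixP is not produced.
Required activator GixP is absent, so *vorC* is not transcribed.
So VorC is not produced.
Shikimate is absent, so QilZ is inactive.
FubJ is constitutively active in this strain.
No repressor is bound and FubJ is active, so *kulS* is transcribed.
So KulS is produced and active.
With repressor KulS bound, *bexX* is not transcribed.
So BexX is not produced.
No activator is available at the *torJ* promoter, so *torJ* is not transcribed.
So TorJ is not produced.
Xylulose is present, so LutF is inactive.
Required activator TorJ is absent, so *holD* is not transcribed.

OFF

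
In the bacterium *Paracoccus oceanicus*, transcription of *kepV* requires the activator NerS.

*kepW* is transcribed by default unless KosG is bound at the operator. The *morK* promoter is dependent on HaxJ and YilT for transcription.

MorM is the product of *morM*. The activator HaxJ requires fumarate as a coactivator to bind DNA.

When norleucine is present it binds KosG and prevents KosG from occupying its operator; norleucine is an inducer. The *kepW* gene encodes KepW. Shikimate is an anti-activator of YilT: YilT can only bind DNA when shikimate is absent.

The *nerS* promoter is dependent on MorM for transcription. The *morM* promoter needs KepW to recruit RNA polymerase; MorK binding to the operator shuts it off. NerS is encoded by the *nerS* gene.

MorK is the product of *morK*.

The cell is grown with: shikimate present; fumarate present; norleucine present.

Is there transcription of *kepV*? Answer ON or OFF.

ON

Fumarate is present, so HaxJ is active.
Shikimate is present, so YilT is inactive.
Required activator YilT is absent, so *morK* is not transcribed.
So MorK is not produced.
Norleucine is present, so KosG is inactive.
With no repressor bound, *kepW* is transcribed.
So KepW is produced and active.
No repressor is bound and KepW is active, so *morM* is transcribed.
So MorM is produced and active.
No repressor is bound and MorM is active, so *nerS* is transcribed.
So NerS is produced and active.
No repressor is bound and NerS is active, so *kepV* is transcribed.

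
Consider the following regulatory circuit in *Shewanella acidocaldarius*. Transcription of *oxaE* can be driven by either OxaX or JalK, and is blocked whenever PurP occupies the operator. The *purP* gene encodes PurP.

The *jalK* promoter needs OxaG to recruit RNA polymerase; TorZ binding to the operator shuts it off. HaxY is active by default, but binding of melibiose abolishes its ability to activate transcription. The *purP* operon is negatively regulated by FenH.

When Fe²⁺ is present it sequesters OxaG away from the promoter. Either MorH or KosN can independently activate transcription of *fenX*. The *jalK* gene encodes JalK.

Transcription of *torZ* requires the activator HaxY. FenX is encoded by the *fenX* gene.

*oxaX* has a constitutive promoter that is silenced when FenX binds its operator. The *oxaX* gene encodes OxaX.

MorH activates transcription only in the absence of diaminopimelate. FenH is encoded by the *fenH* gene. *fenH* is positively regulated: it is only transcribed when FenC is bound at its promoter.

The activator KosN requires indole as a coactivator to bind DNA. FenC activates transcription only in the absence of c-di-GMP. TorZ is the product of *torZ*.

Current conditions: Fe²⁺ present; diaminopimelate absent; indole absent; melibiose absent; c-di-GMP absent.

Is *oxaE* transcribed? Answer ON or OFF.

Diaminopimelate is absent, so MorH is active.
Indole is absent, so KosN is inactive.
Activator MorH is present, so *fenX* is transcribed.
So FenX is produced and active.
With repressor FenX bound, *oxaX* is not transcribed.
So OxaX is not produced.
c-di-GMP is absent, so FenC is active.
No repressor is bound and FenC is active, so *fenH* is transcribed.
So FenH is produced and active.
With repressor FenH bound, *purP* is not transcribed.
So PurP is not produced.
Fe²⁺ is present, so OxaG is inactive.
Melibiose is absent, so HaxY is active.
No repressor is bound and HaxY is active, so *torZ* is transcribed.
So TorZ is produced and active.
With repressor TorZ bound, *jalK* is not transcribed.
So JalK is not produced.
No activator is available at the *oxaE* promoter, so *oxaE* is not transcribed.

OFF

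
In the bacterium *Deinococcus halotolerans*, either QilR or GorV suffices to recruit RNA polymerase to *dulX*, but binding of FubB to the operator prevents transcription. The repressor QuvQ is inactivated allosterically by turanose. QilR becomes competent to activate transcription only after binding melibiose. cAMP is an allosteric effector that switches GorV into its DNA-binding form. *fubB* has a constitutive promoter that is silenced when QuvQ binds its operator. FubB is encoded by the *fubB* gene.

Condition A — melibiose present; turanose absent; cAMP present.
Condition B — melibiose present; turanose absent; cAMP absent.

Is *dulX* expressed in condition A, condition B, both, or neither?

Condition A:
Melibiose is present, so QilR is active.
Turanose is absent, so QuvQ is active.
With repressor QuvQ bound, *fubB* is not transcribed.
So FubB is not produced.
cAMP is present, so GorV is active.
Activator QilR is present, so *dulX* is transcribed.
→ *dulX* is ON in A.
Condition B:
Melibiose is present, so QilR is active.
Turanose is absent, so QuvQ is active.
With repressor QuvQ bound, *fubB* is not transcribed.
So FubB is not produced.
cAMP is absent, so GorV is inactive.
Activator QilR is present, so *dulX* is transcribed.
→ *dulX* is ON in B.

both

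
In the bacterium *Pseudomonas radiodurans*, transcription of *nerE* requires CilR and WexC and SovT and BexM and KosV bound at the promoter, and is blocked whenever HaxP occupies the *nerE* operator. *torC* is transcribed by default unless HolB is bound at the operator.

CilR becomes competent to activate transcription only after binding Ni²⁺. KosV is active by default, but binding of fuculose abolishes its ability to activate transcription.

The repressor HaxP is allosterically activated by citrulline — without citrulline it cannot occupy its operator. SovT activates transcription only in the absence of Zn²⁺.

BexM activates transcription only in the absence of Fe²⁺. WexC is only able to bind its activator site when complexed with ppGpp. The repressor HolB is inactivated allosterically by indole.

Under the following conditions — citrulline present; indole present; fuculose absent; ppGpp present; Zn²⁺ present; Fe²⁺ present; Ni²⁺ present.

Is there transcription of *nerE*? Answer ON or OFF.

Ni²⁺ is present, so CilR is active.
ppGpp is present, so WexC is active.
Zn²⁺ is present, so SovT is inactive.
Fe²⁺ is present, so BexM is inactive.
Citrulline is present, so HaxP is active.
Fuculose is absent, so KosV is active.
With repressor HaxP bound, *nerE* is not transcribed.

OFF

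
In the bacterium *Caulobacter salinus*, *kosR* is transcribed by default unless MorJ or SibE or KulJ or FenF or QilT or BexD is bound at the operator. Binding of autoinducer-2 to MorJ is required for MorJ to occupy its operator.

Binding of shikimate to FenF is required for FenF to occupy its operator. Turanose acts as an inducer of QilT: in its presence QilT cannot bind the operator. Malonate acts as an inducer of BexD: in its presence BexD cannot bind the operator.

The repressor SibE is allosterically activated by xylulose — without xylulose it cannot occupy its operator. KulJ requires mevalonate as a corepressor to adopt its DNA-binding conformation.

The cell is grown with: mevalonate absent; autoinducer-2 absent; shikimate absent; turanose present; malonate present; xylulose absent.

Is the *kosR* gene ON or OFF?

Autoinducer-2 is absent, so MorJ is inactive.
Xylulose is absent, so SibE is inactive.
Mevalonate is absent, so KulJ is inactive.
Shikimate is absent, so FenF is inactive.
Turanose is present, so QilT is inactive.
Malonate is present, so BexD is inactive.
With no repressor bound, *kosR* is transcribed.

ON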